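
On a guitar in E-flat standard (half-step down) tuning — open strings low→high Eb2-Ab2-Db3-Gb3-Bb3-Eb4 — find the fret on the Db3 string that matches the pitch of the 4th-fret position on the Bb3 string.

13

Bb3 at fret 4 is Bb3 + 4 semitones = D4.
The open Db3 string is 9 semitones below the open Bb3, so the same pitch on the Db3 string lies at fret 4 + 9 = 13.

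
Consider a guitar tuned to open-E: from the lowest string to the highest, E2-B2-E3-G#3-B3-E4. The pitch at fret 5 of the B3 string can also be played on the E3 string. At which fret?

12

Fret 5 on B3 is MIDI 59 + 5 = 64 (E4). On the E3 string (open MIDI 52), that pitch is 64 − 52 = fret 12.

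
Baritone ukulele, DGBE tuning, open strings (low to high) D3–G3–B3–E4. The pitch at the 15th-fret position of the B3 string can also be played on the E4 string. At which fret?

Fret 15 on B3 is MIDI 59 + 15 = 74 (D5). On the E4 string (open MIDI 64), that pitch is 74 − 64 = fret 10.

10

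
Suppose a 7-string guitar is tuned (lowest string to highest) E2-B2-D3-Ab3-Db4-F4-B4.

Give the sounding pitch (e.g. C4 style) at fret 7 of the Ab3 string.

Eb4

Each fret is one semitone, so Ab3 + 7 = Eb4.
(Equivalently spelled D#4.)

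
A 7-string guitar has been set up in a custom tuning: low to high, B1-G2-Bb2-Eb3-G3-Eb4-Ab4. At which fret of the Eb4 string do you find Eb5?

12

Eb5 is 12 semitones above the open Eb4 (Eb–E–F–Gb–…–Db–D–Eb), so it sits at fret 12.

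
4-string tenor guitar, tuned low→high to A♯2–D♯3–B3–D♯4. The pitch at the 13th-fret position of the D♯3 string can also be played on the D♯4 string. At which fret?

1

D♯3 at fret 13 is D♯3 + 13 semitones = E4.
The open D♯4 string is 12 semitones above the open D♯3, so the same pitch on the D♯4 string lies at fret 13 − 12 = 1.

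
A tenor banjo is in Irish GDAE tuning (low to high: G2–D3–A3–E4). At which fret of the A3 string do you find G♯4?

11

G♯4 is 11 semitones above the open A3 (A–A#–B–C–…–F#–G–G#), so it sits at fret 11.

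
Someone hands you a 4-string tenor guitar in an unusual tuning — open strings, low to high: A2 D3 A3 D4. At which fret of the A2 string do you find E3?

E3 is 7 semitones above the open A2 (A–A#–B–C–C#–D–D#–E), so it sits at fret 7.

7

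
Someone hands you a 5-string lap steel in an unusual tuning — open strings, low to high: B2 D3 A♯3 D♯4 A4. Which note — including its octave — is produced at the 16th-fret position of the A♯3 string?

D5

A♯3 is MIDI 58. Adding 16 gives 74, which is D5.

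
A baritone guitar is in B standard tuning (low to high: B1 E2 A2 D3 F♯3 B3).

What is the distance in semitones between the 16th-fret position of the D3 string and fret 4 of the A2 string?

17 semitones

D3 at fret 16 → F♯4 (MIDI 66); A2 at fret 4 → C♯3 (MIDI 49).
66 − 49 = 17, so the two pitches are 17 semitones apart, with F♯4 the higher.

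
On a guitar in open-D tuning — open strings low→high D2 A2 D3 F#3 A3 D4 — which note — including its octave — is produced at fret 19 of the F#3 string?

C#5

F#3 is MIDI 54. Adding 19 gives 73, which is C#5.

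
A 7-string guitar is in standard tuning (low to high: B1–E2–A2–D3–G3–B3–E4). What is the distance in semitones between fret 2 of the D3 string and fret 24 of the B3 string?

31 semitones

D3 at fret 2 → E3 (MIDI 52); B3 at fret 24 → B5 (MIDI 83).
52 − 83 = -31, so the two pitches are 31 semitones apart, with B5 the higher.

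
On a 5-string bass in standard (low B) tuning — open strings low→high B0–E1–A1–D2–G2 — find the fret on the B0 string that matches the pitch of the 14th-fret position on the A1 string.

24

Fret 14 on A1 is MIDI 33 + 14 = 47 (B2). On the B0 string (open MIDI 23), that pitch is 47 − 23 = fret 24.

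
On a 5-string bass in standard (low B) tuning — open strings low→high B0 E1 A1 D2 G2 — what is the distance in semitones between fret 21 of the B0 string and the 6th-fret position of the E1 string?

B0 at fret 21 → G♯2 (MIDI 44); E1 at fret 6 → A♯1 (MIDI 34).
44 − 34 = 10, so the two pitches are 10 semitones apart, with G♯2 the higher.

10 semitones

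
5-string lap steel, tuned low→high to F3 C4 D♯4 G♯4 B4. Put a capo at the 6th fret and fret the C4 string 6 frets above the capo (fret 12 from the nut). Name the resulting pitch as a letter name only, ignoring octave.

C

The capo raises the open C4 by 6 semitones to F♯4; fretting 6 more gives C4 + 6 + 6 = C4 + 12 semitones, landing on C.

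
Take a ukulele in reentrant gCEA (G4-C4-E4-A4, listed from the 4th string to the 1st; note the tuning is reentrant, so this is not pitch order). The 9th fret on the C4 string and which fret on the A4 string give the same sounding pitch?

C4 at fret 9 is C4 + 9 semitones = A4.
The open A4 string is 9 semitones above the open C4, so the same pitch on the A4 string lies at fret 9 − 9 = 0.

0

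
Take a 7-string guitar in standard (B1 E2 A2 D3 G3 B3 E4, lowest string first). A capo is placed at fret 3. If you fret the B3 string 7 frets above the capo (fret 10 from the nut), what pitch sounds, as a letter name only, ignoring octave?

The capo raises the open B3 by 3 semitones to D4; fretting 7 more gives B3 + 3 + 7 = B3 + 10 semitones, landing on A.

A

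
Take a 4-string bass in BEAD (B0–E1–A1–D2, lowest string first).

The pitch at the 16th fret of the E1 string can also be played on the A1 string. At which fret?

11

E1 at fret 16 is E1 + 16 semitones = G#2.
The open A1 string is 5 semitones above the open E1, so the same pitch on the A1 string lies at fret 16 − 5 = 11.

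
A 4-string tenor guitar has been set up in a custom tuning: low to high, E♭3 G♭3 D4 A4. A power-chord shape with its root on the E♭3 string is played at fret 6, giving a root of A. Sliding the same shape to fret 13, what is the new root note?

Moving from fret 6 to fret 13 shifts the root by 7 semitones.
A up 7 semitones is E.

E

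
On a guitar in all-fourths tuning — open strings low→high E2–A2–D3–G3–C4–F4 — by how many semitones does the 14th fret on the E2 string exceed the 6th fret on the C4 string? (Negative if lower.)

-12 semitones

E2 at fret 14 → F#3 (MIDI 54); C4 at fret 6 → F#4 (MIDI 66).
54 − 66 = -12, so the two pitches are 12 semitones apart.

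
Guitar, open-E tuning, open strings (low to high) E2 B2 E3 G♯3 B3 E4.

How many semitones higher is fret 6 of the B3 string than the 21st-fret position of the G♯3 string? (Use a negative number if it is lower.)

-12 semitones

B3 at fret 6 → F4 (MIDI 65); G♯3 at fret 21 → F5 (MIDI 77).
65 − 77 = -12, so the two pitches are 12 semitones apart.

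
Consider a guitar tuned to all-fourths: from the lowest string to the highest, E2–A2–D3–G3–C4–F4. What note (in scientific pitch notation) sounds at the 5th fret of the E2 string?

E2 is MIDI 40. Adding 5 gives 45, which is A2.

A2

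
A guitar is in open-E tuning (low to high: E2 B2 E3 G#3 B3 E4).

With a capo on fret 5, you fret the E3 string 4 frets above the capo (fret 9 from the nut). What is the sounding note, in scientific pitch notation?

C#4

The capo raises the open E3 by 5 semitones to A3; fretting 4 more gives E3 + 5 + 4 = E3 + 9 semitones = C#4.
(Also written Db.)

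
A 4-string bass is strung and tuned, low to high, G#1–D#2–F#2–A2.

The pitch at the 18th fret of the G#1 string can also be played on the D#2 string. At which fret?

11

G#1 at fret 18 is G#1 + 18 semitones = D3.
The open D#2 string is 7 semitones above the open G#1, so the same pitch on the D#2 string lies at fret 18 − 7 = 11.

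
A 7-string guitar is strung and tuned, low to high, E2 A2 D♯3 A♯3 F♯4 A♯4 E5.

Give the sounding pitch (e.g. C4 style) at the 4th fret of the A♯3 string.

D4

The open A♯3 string plus 4 semitones: A#–B–C–C#–D.
The walk passes from B into C once, so the octave number goes from 3 to 4.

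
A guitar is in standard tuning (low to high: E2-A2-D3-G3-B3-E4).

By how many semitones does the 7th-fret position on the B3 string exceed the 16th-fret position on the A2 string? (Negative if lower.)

5 semitones

B3 at fret 7 → F♯4 (MIDI 66); A2 at fret 16 → C♯4 (MIDI 61).
66 − 61 = 5, so the two pitches are 5 semitones apart.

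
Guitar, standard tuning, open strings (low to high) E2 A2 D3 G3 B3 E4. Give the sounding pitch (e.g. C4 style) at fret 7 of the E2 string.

B2

The open E2 string plus 7 semitones: E–F–F#–G–G#–A–A#–B.
No B→C boundary is crossed, so the octave stays at 2.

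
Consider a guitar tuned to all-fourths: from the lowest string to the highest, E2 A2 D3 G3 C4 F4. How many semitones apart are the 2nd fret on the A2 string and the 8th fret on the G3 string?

A2 at fret 2 → B2 (MIDI 47); G3 at fret 8 → D#4 (MIDI 63).
47 − 63 = -16, so the two pitches are 16 semitones apart, with D#4 the higher.

16 semitones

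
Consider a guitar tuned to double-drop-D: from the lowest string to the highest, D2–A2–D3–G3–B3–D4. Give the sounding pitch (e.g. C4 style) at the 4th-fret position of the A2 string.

Each fret is one semitone, so A2 + 4 = C#3.
(Equivalently spelled Db3.)

C#3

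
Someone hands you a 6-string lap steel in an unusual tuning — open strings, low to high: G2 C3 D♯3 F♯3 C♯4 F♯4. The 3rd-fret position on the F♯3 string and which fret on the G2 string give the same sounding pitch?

14

F♯3 at fret 3 is F♯3 + 3 semitones = A3.
The open G2 string is 11 semitones below the open F♯3, so the same pitch on the G2 string lies at fret 3 + 11 = 14.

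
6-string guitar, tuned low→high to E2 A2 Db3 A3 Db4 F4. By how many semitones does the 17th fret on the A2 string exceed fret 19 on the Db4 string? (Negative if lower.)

A2 at fret 17 → D4 (MIDI 62); Db4 at fret 19 → Ab5 (MIDI 80).
62 − 80 = -18, so the two pitches are 18 semitones apart.

-18 semitones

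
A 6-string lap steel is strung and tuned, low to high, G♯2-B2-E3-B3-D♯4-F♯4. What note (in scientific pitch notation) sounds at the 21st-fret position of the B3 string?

Each fret is one semitone, so B3 + 21 = G♯5.

G♯5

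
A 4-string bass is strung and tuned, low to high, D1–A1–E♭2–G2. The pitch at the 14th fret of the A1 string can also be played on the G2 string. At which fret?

Fret 14 on A1 is MIDI 33 + 14 = 47 (B2). On the G2 string (open MIDI 43), that pitch is 47 − 43 = fret 4.

4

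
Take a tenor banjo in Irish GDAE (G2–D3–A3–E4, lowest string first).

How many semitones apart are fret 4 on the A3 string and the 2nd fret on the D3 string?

A3 at fret 4 → C♯4 (MIDI 61); D3 at fret 2 → E3 (MIDI 52).
61 − 52 = 9, so the two pitches are 9 semitones apart, with C♯4 the higher.

9 semitones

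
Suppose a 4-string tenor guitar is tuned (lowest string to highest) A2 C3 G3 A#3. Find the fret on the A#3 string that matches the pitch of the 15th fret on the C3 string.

C3 at fret 15 is C3 + 15 semitones = D#4.
The open A#3 string is 10 semitones above the open C3, so the same pitch on the A#3 string lies at fret 15 − 10 = 5.

5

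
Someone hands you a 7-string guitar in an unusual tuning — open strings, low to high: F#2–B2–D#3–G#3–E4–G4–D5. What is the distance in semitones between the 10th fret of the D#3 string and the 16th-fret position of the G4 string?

D#3 at fret 10 → C#4 (MIDI 61); G4 at fret 16 → B5 (MIDI 83).
61 − 83 = -22, so the two pitches are 22 semitones apart, with B5 the higher.

22 semitones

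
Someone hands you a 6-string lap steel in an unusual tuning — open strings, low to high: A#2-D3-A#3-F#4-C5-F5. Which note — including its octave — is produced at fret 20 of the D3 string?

A#4

The open D3 string plus 20 semitones: D–D#–E–F–…–G#–A–A#.
The walk passes from B into C once, so the octave number goes from 3 to 4.
(Equivalently spelled Bb4.)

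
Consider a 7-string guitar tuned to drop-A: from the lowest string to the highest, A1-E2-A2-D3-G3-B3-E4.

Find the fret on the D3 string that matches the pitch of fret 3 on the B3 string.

12

B3 at fret 3 is B3 + 3 semitones = D4.
The open D3 string is 9 semitones below the open B3, so the same pitch on the D3 string lies at fret 3 + 9 = 12.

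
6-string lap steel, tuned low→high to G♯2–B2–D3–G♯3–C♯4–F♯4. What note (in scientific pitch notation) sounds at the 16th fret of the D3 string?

Each fret is one semitone, so D3 + 16 = F♯4.

F♯4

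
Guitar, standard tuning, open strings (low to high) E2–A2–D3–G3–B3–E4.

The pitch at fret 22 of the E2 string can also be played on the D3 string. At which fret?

Fret 22 on E2 is MIDI 40 + 22 = 62 (D4). On the D3 string (open MIDI 50), that pitch is 62 − 50 = fret 12.

12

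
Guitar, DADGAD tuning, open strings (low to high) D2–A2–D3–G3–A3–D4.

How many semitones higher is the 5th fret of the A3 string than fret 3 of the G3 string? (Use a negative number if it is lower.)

4 semitones

A3 at fret 5 → D4 (MIDI 62); G3 at fret 3 → A#3 (MIDI 58).
62 − 58 = 4, so the two pitches are 4 semitones apart.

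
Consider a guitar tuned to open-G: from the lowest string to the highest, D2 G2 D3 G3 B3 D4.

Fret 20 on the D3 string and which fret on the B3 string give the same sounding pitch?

Fret 20 on D3 is MIDI 50 + 20 = 70 (A#4). On the B3 string (open MIDI 59), that pitch is 70 − 59 = fret 11.

11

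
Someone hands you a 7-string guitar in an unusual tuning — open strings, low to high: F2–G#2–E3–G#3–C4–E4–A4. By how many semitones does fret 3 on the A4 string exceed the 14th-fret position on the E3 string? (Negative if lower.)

A4 at fret 3 → C5 (MIDI 72); E3 at fret 14 → F#4 (MIDI 66).
72 − 66 = 6, so the two pitches are 6 semitones apart.

6 semitones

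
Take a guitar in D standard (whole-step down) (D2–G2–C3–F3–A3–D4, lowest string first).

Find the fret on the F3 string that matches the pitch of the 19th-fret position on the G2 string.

9

G2 at fret 19 is G2 + 19 semitones = D4.
The open F3 string is 10 semitones above the open G2, so the same pitch on the F3 string lies at fret 19 − 10 = 9.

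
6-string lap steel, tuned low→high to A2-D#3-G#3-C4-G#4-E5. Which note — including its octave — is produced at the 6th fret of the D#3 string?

A3

D#3 is MIDI 51. Adding 6 gives 57, which is A3.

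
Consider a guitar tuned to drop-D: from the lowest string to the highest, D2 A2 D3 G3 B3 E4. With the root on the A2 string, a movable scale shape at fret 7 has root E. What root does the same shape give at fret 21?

F♯

Moving from fret 7 to fret 21 shifts the root by 14 semitones.
E up 14 semitones is F♯.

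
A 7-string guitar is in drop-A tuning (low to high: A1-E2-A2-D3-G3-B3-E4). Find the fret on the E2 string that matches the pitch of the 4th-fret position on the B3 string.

23

B3 at fret 4 is B3 + 4 semitones = D#4.
The open E2 string is 19 semitones below the open B3, so the same pitch on the E2 string lies at fret 4 + 19 = 23.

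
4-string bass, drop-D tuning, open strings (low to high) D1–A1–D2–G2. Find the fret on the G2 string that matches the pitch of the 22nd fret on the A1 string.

Fret 22 on A1 is MIDI 33 + 22 = 55 (G3). On the G2 string (open MIDI 43), that pitch is 55 − 43 = fret 12.

12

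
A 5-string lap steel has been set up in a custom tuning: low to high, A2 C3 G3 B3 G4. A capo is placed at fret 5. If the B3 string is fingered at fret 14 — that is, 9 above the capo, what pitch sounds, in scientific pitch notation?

Db5

The capo raises the open B3 by 5 semitones to E4; fretting 9 more gives B3 + 5 + 9 = B3 + 14 semitones = Db5.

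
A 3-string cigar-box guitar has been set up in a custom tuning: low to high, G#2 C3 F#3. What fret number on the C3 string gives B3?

B3 is 11 semitones above the open C3 (C–C#–D–D#–…–A–A#–B), so it sits at fret 11.

11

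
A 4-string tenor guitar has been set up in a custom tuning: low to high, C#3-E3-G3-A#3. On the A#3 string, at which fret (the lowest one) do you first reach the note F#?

8

From A#3, count semitones up the chromatic scale until reaching F#: A#–B–C–C#–D–D#–E–F–F# — 8 steps.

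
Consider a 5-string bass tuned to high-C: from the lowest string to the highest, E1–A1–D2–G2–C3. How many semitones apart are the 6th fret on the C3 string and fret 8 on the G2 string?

3 semitones

C3 at fret 6 → F#3 (MIDI 54); G2 at fret 8 → D#3 (MIDI 51).
54 − 51 = 3, so the two pitches are 3 semitones apart, with F#3 the higher.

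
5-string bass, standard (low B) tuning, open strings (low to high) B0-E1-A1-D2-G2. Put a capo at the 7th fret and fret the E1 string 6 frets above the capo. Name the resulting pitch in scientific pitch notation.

The capo raises the open E1 by 7 semitones to B1; fretting 6 more gives E1 + 7 + 6 = E1 + 13 semitones = F2.

F2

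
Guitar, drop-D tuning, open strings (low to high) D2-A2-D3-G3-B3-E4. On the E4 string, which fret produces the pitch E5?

E5 is 12 semitones above the open E4 (E–F–F#–G–…–D–D#–E), so it sits at fret 12.

12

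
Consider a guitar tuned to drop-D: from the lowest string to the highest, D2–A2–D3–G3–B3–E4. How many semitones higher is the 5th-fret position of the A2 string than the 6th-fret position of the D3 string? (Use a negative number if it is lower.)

A2 at fret 5 → D3 (MIDI 50); D3 at fret 6 → G♯3 (MIDI 56).
50 − 56 = -6, so the two pitches are 6 semitones apart.

-6 semitones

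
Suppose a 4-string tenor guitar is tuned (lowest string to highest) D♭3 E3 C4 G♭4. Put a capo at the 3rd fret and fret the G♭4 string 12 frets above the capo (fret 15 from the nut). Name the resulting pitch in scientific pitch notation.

A5

The capo raises the open G♭4 by 3 semitones to A4; fretting 12 more gives G♭4 + 3 + 12 = G♭4 + 15 semitones = A5.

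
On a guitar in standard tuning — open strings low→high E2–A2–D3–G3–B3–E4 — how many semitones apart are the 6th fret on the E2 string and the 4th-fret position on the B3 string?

17 semitones

E2 at fret 6 → A#2 (MIDI 46); B3 at fret 4 → D#4 (MIDI 63).
46 − 63 = -17, so the two pitches are 17 semitones apart, with D#4 the higher.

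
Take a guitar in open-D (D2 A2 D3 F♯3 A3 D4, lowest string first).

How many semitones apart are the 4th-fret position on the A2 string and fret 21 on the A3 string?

29 semitones

A2 at fret 4 → C♯3 (MIDI 49); A3 at fret 21 → F♯5 (MIDI 78).
49 − 78 = -29, so the two pitches are 29 semitones apart, with F♯5 the higher.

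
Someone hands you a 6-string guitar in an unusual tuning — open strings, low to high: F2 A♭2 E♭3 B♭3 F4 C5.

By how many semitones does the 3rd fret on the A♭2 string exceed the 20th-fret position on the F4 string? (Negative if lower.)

A♭2 at fret 3 → B2 (MIDI 47); F4 at fret 20 → D♭6 (MIDI 85).
47 − 85 = -38, so the two pitches are 38 semitones apart.

-38 semitones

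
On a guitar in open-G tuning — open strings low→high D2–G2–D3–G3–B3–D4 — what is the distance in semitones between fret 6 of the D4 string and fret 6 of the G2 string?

D4 at fret 6 → G#4 (MIDI 68); G2 at fret 6 → C#3 (MIDI 49).
68 − 49 = 19, so the two pitches are 19 semitones apart, with G#4 the higher.

19 semitones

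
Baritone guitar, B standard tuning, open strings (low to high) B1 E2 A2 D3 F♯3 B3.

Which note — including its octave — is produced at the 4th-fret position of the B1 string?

D♯2

B1 is MIDI 35. Adding 4 gives 39, which is D♯2.
(Equivalently spelled E♭2.)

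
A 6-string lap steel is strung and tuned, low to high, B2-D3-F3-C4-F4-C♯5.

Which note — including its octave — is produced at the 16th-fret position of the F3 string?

A4

The open F3 string plus 16 semitones: F–F#–G–G#–…–G–G#–A.
The walk passes from B into C once, so the octave number goes from 3 to 4.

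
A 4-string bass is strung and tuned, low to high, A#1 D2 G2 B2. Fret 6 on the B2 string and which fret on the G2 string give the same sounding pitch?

10

B2 at fret 6 is B2 + 6 semitones = F3.
The open G2 string is 4 semitones below the open B2, so the same pitch on the G2 string lies at fret 6 + 4 = 10.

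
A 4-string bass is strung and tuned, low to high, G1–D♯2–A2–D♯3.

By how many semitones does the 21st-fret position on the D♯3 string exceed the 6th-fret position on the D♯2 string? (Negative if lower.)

27 semitones

D♯3 at fret 21 → C5 (MIDI 72); D♯2 at fret 6 → A2 (MIDI 45).
72 − 45 = 27, so the two pitches are 27 semitones apart.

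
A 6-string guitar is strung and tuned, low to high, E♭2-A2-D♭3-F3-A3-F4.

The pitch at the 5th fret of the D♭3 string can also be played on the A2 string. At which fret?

D♭3 at fret 5 is D♭3 + 5 semitones = G♭3.
The open A2 string is 4 semitones below the open D♭3, so the same pitch on the A2 string lies at fret 5 + 4 = 9.

9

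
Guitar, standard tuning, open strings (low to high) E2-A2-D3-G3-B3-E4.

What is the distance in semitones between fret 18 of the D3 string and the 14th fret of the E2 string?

D3 at fret 18 → G#4 (MIDI 68); E2 at fret 14 → F#3 (MIDI 54).
68 − 54 = 14, so the two pitches are 14 semitones apart, with G#4 the higher.

14 semitones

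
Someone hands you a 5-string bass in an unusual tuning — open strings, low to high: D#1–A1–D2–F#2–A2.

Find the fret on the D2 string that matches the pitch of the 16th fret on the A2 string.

23

Fret 16 on A2 is MIDI 45 + 16 = 61 (C#4). On the D2 string (open MIDI 38), that pitch is 61 − 38 = fret 23.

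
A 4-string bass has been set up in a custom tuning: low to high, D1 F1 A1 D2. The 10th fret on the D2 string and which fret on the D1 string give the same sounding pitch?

22

Fret 10 on D2 is MIDI 38 + 10 = 48 (C3). On the D1 string (open MIDI 26), that pitch is 48 − 26 = fret 22.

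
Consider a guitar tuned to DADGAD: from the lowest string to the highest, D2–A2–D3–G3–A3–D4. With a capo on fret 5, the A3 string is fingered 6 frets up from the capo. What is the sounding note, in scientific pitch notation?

G#4

The capo raises the open A3 by 5 semitones to D4; fretting 6 more gives A3 + 5 + 6 = A3 + 11 semitones = G#4.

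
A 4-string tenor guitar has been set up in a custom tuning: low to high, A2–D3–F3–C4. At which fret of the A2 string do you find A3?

A3 is 12 semitones above the open A2 (A–A#–B–C–…–G–G#–A), so it sits at fret 12.

12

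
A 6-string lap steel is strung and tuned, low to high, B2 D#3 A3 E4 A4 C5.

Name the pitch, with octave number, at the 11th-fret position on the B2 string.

A#3

B2 is MIDI 47. Adding 11 gives 58, which is A#3.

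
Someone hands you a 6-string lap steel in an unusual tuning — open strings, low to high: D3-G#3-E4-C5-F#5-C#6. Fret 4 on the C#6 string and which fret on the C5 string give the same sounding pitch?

17

C#6 at fret 4 is C#6 + 4 semitones = F6.
The open C5 string is 13 semitones below the open C#6, so the same pitch on the C5 string lies at fret 4 + 13 = 17.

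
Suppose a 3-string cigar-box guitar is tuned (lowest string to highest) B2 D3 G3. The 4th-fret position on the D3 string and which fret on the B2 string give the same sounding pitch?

Fret 4 on D3 is MIDI 50 + 4 = 54 (F#3). On the B2 string (open MIDI 47), that pitch is 54 − 47 = fret 7.

7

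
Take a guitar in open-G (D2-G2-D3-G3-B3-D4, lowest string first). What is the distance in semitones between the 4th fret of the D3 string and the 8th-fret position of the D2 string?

8 semitones

D3 at fret 4 → F#3 (MIDI 54); D2 at fret 8 → A#2 (MIDI 46).
54 − 46 = 8, so the two pitches are 8 semitones apart, with F#3 the higher.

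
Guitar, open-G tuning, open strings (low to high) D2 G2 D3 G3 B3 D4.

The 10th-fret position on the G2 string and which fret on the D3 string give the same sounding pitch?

3

Fret 10 on G2 is MIDI 43 + 10 = 53 (F3). On the D3 string (open MIDI 50), that pitch is 53 − 50 = fret 3.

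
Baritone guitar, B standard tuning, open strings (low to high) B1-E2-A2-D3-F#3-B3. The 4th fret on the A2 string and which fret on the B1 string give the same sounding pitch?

A2 at fret 4 is A2 + 4 semitones = C#3.
The open B1 string is 10 semitones below the open A2, so the same pitch on the B1 string lies at fret 4 + 10 = 14.

14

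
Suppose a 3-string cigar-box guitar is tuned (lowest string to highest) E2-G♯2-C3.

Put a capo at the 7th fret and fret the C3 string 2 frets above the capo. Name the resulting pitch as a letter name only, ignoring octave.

A

The capo raises the open C3 by 7 semitones to G3; fretting 2 more gives C3 + 7 + 2 = C3 + 9 semitones, landing on A.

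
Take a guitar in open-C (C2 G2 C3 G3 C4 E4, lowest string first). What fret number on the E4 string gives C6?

C6 is 20 semitones above the open E4 (E–F–F#–G–…–A#–B–C), so it sits at fret 20.

20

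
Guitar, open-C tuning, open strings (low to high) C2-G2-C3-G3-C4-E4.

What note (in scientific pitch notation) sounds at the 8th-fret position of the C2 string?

C2 is MIDI 36. Adding 8 gives 44, which is G#2.

G#2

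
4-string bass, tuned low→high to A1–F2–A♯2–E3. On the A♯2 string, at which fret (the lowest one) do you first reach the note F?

7

From A♯2, count semitones up the chromatic scale until reaching F: A#–B–C–C#–D–D#–E–F — 7 steps.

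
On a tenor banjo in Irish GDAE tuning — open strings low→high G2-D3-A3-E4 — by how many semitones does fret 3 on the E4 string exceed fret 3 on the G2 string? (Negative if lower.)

E4 at fret 3 → G4 (MIDI 67); G2 at fret 3 → A#2 (MIDI 46).
67 − 46 = 21, so the two pitches are 21 semitones apart.

21 semitones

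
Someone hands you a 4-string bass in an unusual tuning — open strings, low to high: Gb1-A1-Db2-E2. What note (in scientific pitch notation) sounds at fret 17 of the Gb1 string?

The open Gb1 string plus 17 semitones: Gb–G–Ab–A–…–A–Bb–B.
The walk passes from B into C once, so the octave number goes from 1 to 2.

B2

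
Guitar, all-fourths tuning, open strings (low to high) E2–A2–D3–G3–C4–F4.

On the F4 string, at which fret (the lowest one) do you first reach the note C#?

8

From F4, count semitones up the chromatic scale until reaching C#: F–F#–G–G#–A–A#–B–C–C# — 8 steps.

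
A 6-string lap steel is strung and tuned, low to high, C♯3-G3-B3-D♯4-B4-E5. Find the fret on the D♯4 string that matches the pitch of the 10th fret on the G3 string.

Fret 10 on G3 is MIDI 55 + 10 = 65 (F4). On the D♯4 string (open MIDI 63), that pitch is 65 − 63 = fret 2.

2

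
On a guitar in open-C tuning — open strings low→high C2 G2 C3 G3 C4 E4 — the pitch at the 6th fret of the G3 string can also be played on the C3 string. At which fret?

Fret 6 on G3 is MIDI 55 + 6 = 61 (C#4). On the C3 string (open MIDI 48), that pitch is 61 − 48 = fret 13.

13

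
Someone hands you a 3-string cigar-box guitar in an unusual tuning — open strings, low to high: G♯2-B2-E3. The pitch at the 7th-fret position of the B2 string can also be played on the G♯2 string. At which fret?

10

B2 at fret 7 is B2 + 7 semitones = F♯3.
The open G♯2 string is 3 semitones below the open B2, so the same pitch on the G♯2 string lies at fret 7 + 3 = 10.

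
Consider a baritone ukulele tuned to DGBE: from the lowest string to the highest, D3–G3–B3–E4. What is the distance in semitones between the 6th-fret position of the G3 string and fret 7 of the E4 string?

10 semitones

G3 at fret 6 → C#4 (MIDI 61); E4 at fret 7 → B4 (MIDI 71).
61 − 71 = -10, so the two pitches are 10 semitones apart, with B4 the higher.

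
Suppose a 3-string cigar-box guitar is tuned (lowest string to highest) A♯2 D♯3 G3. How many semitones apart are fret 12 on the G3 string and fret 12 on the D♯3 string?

G3 at fret 12 → G4 (MIDI 67); D♯3 at fret 12 → D♯4 (MIDI 63).
67 − 63 = 4, so the two pitches are 4 semitones apart, with G4 the higher.

4 semitones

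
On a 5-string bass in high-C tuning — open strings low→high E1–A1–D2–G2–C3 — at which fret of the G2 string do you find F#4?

23

F#4 is 23 semitones above the open G2 (G–G#–A–A#–…–E–F–F#), so it sits at fret 23.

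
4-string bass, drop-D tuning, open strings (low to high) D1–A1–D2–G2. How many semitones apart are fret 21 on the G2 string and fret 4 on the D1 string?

G2 at fret 21 → E4 (MIDI 64); D1 at fret 4 → F♯1 (MIDI 30).
64 − 30 = 34, so the two pitches are 34 semitones apart, with E4 the higher.

34 semitones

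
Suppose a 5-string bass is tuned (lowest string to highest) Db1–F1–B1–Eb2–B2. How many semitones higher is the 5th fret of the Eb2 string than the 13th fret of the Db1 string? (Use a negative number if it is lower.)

Eb2 at fret 5 → Ab2 (MIDI 44); Db1 at fret 13 → D2 (MIDI 38).
44 − 38 = 6, so the two pitches are 6 semitones apart.

6 semitones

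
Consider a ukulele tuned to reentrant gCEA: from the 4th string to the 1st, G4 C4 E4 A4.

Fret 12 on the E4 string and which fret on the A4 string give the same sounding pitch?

Fret 12 on E4 is MIDI 64 + 12 = 76 (E5). On the A4 string (open MIDI 69), that pitch is 76 − 69 = fret 7.

7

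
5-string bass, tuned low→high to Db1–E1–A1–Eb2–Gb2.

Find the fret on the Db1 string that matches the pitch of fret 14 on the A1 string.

A1 at fret 14 is A1 + 14 semitones = B2.
The open Db1 string is 8 semitones below the open A1, so the same pitch on the Db1 string lies at fret 14 + 8 = 22.

22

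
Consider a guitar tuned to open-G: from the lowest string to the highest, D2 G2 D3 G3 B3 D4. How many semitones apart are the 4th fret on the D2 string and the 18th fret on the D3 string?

D2 at fret 4 → F#2 (MIDI 42); D3 at fret 18 → G#4 (MIDI 68).
42 − 68 = -26, so the two pitches are 26 semitones apart, with G#4 the higher.

26 semitones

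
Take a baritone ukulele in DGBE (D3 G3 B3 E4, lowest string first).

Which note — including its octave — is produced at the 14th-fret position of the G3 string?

The open G3 string plus 14 semitones: G–G#–A–A#–…–G–G#–A.
The walk passes from B into C once, so the octave number goes from 3 to 4.

A4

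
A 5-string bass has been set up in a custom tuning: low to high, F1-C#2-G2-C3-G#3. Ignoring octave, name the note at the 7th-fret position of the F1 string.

F1 is MIDI 29. Adding 7 gives 36; 36 mod 12 = 0, i.e. C.

C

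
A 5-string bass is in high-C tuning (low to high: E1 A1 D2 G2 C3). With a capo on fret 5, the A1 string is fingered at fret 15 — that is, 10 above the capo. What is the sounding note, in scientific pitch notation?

The capo raises the open A1 by 5 semitones to D2; fretting 10 more gives A1 + 5 + 10 = A1 + 15 semitones = C3.

C3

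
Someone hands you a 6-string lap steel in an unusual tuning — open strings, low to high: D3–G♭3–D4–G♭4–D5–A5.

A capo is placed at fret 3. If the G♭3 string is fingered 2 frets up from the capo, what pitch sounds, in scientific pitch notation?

The capo raises the open G♭3 by 3 semitones to A3; fretting 2 more gives G♭3 + 3 + 2 = G♭3 + 5 semitones = B3.

B3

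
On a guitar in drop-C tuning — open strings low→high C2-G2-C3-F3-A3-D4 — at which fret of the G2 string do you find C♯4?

C♯4 is 18 semitones above the open G2 (G–G#–A–A#–…–B–C–C#), so it sits at fret 18.

18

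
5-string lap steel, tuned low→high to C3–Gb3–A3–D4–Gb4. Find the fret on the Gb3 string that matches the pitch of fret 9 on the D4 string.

17

D4 at fret 9 is D4 + 9 semitones = B4.
The open Gb3 string is 8 semitones below the open D4, so the same pitch on the Gb3 string lies at fret 9 + 8 = 17.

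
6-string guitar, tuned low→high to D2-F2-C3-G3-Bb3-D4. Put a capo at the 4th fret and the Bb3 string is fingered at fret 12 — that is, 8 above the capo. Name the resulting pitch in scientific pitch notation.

Bb4

The capo raises the open Bb3 by 4 semitones to D4; fretting 8 more gives Bb3 + 4 + 8 = Bb3 + 12 semitones = Bb4.
(Also written A#.)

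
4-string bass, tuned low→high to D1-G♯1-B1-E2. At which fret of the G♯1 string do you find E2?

8

E2 is 8 semitones above the open G♯1 (G#–A–A#–B–C–C#–D–D#–E), so it sits at fret 8.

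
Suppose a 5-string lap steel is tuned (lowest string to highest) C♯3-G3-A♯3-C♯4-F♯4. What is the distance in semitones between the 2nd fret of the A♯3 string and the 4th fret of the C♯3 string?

A♯3 at fret 2 → C4 (MIDI 60); C♯3 at fret 4 → F3 (MIDI 53).
60 − 53 = 7, so the two pitches are 7 semitones apart, with C4 the higher.

7 semitones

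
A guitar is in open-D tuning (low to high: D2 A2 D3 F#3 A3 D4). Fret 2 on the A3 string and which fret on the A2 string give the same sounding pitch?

A3 at fret 2 is A3 + 2 semitones = B3.
The open A2 string is 12 semitones below the open A3, so the same pitch on the A2 string lies at fret 2 + 12 = 14.

14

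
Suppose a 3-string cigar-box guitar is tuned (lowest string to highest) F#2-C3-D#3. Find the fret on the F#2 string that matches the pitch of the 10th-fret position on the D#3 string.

Fret 10 on D#3 is MIDI 51 + 10 = 61 (C#4). On the F#2 string (open MIDI 42), that pitch is 61 − 42 = fret 19.

19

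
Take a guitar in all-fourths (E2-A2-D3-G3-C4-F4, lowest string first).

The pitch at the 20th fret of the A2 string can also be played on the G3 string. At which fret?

10

A2 at fret 20 is A2 + 20 semitones = F4.
The open G3 string is 10 semitones above the open A2, so the same pitch on the G3 string lies at fret 20 − 10 = 10.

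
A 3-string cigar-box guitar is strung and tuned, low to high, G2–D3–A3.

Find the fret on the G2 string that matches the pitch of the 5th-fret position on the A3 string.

19

A3 at fret 5 is A3 + 5 semitones = D4.
The open G2 string is 14 semitones below the open A3, so the same pitch on the G2 string lies at fret 5 + 14 = 19.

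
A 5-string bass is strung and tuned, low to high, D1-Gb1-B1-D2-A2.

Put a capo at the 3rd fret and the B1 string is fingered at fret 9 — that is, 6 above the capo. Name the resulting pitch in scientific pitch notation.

The capo raises the open B1 by 3 semitones to D2; fretting 6 more gives B1 + 3 + 6 = B1 + 9 semitones = Ab2.

Ab2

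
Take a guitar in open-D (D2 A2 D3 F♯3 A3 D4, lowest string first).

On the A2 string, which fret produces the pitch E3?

7

E3 is 7 semitones above the open A2 (A–A#–B–C–C#–D–D#–E), so it sits at fret 7.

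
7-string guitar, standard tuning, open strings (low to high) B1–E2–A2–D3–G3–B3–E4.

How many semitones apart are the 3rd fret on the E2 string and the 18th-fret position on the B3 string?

34 semitones

E2 at fret 3 → G2 (MIDI 43); B3 at fret 18 → F5 (MIDI 77).
43 − 77 = -34, so the two pitches are 34 semitones apart, with F5 the higher.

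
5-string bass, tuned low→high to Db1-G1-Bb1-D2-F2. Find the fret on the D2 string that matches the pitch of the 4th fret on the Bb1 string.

0

Bb1 at fret 4 is Bb1 + 4 semitones = D2.
The open D2 string is 4 semitones above the open Bb1, so the same pitch on the D2 string lies at fret 4 − 4 = 0.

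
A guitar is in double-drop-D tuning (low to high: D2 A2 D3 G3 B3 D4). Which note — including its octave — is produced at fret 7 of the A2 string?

E3

Each fret is one semitone, so A2 + 7 = E3.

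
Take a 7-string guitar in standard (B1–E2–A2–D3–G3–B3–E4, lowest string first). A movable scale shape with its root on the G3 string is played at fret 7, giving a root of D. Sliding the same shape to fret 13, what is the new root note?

G#

Moving from fret 7 to fret 13 shifts the root by 6 semitones.
D up 6 semitones is G#.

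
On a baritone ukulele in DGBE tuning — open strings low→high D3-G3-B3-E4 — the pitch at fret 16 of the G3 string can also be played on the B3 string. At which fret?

12

G3 at fret 16 is G3 + 16 semitones = B4.
The open B3 string is 4 semitones above the open G3, so the same pitch on the B3 string lies at fret 16 − 4 = 12.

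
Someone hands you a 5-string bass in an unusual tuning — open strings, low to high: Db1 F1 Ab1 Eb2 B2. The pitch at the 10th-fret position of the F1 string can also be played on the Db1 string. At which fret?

Fret 10 on F1 is MIDI 29 + 10 = 39 (Eb2). On the Db1 string (open MIDI 25), that pitch is 39 − 25 = fret 14.

14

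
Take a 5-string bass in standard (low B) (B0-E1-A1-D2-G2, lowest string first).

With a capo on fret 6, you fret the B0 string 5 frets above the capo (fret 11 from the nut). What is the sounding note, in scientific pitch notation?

The capo raises the open B0 by 6 semitones to F1; fretting 5 more gives B0 + 6 + 5 = B0 + 11 semitones = A♯1.

A♯1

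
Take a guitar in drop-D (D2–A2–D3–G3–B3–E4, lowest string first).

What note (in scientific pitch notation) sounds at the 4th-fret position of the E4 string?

G#4

E4 is MIDI 64. Adding 4 gives 68, which is G#4.
(Equivalently spelled Ab4.)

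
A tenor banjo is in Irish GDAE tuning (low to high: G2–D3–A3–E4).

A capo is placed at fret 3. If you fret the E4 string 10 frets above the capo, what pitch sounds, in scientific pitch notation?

The capo raises the open E4 by 3 semitones to G4; fretting 10 more gives E4 + 3 + 10 = E4 + 13 semitones = F5.

F5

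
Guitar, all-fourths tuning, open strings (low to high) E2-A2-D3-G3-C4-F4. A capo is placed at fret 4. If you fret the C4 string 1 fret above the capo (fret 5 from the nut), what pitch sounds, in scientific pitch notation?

F4

The capo raises the open C4 by 4 semitones to E4; fretting 1 more gives C4 + 4 + 1 = C4 + 5 semitones = F4.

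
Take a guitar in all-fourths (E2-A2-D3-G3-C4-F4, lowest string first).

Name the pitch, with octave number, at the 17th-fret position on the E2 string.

A3

E2 is MIDI 40. Adding 17 gives 57, which is A3.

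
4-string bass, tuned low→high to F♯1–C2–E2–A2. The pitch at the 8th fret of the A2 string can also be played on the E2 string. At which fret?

A2 at fret 8 is A2 + 8 semitones = F3.
The open E2 string is 5 semitones below the open A2, so the same pitch on the E2 string lies at fret 8 + 5 = 13.

13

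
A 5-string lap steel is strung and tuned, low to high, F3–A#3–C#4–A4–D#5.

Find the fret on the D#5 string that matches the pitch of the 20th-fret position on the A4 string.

Fret 20 on A4 is MIDI 69 + 20 = 89 (F6). On the D#5 string (open MIDI 75), that pitch is 89 − 75 = fret 14.

14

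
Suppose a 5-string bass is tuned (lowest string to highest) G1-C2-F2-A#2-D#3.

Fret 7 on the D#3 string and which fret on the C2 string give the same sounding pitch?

22

D#3 at fret 7 is D#3 + 7 semitones = A#3.
The open C2 string is 15 semitones below the open D#3, so the same pitch on the C2 string lies at fret 7 + 15 = 22.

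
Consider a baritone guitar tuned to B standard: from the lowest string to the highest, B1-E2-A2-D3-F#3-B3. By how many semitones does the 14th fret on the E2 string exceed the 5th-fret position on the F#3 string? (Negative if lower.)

-5 semitones

E2 at fret 14 → F#3 (MIDI 54); F#3 at fret 5 → B3 (MIDI 59).
54 − 59 = -5, so the two pitches are 5 semitones apart.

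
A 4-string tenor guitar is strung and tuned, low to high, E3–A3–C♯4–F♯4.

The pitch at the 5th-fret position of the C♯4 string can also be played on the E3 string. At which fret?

C♯4 at fret 5 is C♯4 + 5 semitones = F♯4.
The open E3 string is 9 semitones below the open C♯4, so the same pitch on the E3 string lies at fret 5 + 9 = 14.

14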